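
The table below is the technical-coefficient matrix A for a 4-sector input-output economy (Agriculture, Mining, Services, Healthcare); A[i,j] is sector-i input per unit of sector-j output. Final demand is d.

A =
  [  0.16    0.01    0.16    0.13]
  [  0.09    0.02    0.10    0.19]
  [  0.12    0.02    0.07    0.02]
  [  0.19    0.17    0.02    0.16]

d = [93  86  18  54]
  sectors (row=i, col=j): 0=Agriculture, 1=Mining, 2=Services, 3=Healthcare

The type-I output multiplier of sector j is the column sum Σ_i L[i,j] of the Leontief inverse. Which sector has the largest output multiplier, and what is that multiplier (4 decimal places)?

Form M = I − A:
  [  0.84   -0.01   -0.16   -0.13]
  [ -0.09    0.98   -0.10   -0.19]
  [ -0.12   -0.02    0.93   -0.02]
  [ -0.19   -0.17   -0.02    0.84]
Leontief inverse L = M⁻¹:
  [  1.2781    0.0552    0.2305    0.2158]
  [  0.2001    1.0738    0.1559    0.2776]
  [  0.1764    0.0352    1.1107    0.0617]
  [  0.3338    0.2306    0.1101    1.2969]
Total output x = L · d:
  x_0 = 1.2781·93 + 0.0552·86 + 0.2305·18 + 0.2158·54 = 139.4099
  x_1 = 0.2001·93 + 1.0738·86 + 0.1559·18 + 0.2776·54 = 128.7469
  x_2 = 0.1764·93 + 0.0352·86 + 1.1107·18 + 0.0617·54 = 42.7548
  x_3 = 0.3338·93 + 0.2306·86 + 0.1101·18 + 1.2969·54 = 122.8928
Output multipliers (column sums of L):
  Agriculture: 1.9884
  Mining: 1.3948
  Services: 1.6072
  Healthcare: 1.8520

Agriculture (1.9884)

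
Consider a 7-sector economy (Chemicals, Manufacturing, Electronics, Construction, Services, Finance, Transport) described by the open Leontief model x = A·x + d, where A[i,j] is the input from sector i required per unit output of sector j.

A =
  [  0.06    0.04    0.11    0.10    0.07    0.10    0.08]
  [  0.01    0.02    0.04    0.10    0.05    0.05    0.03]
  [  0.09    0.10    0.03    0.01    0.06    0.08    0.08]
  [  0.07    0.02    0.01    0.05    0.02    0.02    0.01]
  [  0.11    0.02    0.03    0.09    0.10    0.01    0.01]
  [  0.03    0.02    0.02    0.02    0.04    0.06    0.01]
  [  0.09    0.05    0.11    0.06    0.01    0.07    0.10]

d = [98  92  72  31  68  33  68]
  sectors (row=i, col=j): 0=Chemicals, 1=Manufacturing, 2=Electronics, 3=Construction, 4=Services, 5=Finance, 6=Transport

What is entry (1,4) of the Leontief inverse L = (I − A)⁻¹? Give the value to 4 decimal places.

Form M = I − A:
  [  0.94   -0.04   -0.11   -0.10   -0.07   -0.10   -0.08]
  [ -0.01    0.98   -0.04   -0.10   -0.05   -0.05   -0.03]
  [ -0.09   -0.10    0.97   -0.01   -0.06   -0.08   -0.08]
  [ -0.07   -0.02   -0.01    0.95   -0.02   -0.02   -0.01]
  [ -0.11   -0.02   -0.03   -0.09    0.90   -0.01   -0.01]
  [ -0.03   -0.02   -0.02   -0.02   -0.04    0.94   -0.01]
  [ -0.09   -0.05   -0.11   -0.06   -0.01   -0.07    0.90]
Leontief inverse L = M⁻¹:
  [  1.1197    0.0757    0.1518    0.1488    0.1127    0.1494    0.1201]
  [  0.0409    1.0358    0.0575    0.1251    0.0710    0.0712    0.0462]
  [  0.1343    0.1262    1.0705    0.0577    0.0968    0.1229    0.1144]
  [  0.0905    0.0311    0.0273    1.0715    0.0364    0.0386    0.0242]
  [  0.1534    0.0409    0.0603    0.1316    1.1345    0.0411    0.0349]
  [  0.0494    0.0304    0.0336    0.0382    0.0567    1.0766    0.0214]
  [  0.1422    0.0854    0.1543    0.1047    0.0465    0.1207    1.1433]
Total output x = L · d:
  x_0 = 1.1197·98 + 0.0757·92 + 0.1518·72 + 0.1488·31 + 0.1127·68 + 0.1494·33 + 0.1201·68 = 153.0025
  x_1 = 0.0409·98 + 1.0358·92 + 0.0575·72 + 0.1251·31 + 0.0710·68 + 0.0712·33 + 0.0462·68 = 117.6370
  x_2 = 0.1343·98 + 0.1262·92 + 1.0705·72 + 0.0577·31 + 0.0968·68 + 0.1229·33 + 0.1144·68 = 122.0555
  x_3 = 0.0905·98 + 0.0311·92 + 0.0273·72 + 1.0715·31 + 0.0364·68 + 0.0386·33 + 0.0242·68 = 52.3133
  x_4 = 0.1534·98 + 0.0409·92 + 0.0603·72 + 0.1316·31 + 1.1345·68 + 0.0411·33 + 0.0349·68 = 108.0936
  x_5 = 0.0494·98 + 0.0304·92 + 0.0336·72 + 0.0382·31 + 0.0567·68 + 1.0766·33 + 0.0214·68 = 52.0898
  x_6 = 0.1422·98 + 0.0854·92 + 0.1543·72 + 0.1047·31 + 0.0465·68 + 0.1207·33 + 1.1433·68 = 121.0491

L[1,4] = 0.0710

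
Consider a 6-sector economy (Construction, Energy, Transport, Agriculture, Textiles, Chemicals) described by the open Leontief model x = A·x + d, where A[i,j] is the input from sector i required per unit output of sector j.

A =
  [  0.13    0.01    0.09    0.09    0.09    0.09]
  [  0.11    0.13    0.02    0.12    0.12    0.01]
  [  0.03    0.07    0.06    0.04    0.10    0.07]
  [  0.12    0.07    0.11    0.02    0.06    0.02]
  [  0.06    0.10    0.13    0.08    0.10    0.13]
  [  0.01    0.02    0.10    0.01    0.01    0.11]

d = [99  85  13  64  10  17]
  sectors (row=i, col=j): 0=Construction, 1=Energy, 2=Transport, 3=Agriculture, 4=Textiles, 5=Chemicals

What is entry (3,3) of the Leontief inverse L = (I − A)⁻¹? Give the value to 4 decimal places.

Form M = I − A:
  [  0.87   -0.01   -0.09   -0.09   -0.09   -0.09]
  [ -0.11    0.87   -0.02   -0.12   -0.12   -0.01]
  [ -0.03   -0.07    0.94   -0.04   -0.10   -0.07]
  [ -0.12   -0.07   -0.11    0.98   -0.06   -0.02]
  [ -0.06   -0.10   -0.13   -0.08    0.90   -0.13]
  [ -0.01   -0.02   -0.10   -0.01   -0.01    0.89]
Leontief inverse L = M⁻¹:
  [  1.1948    0.0604    0.1708    0.1386    0.1575    0.1611]
  [  0.1960    1.2001    0.1024    0.1866    0.2043    0.0754]
  [  0.0766    0.1178    1.1174    0.0809    0.1543    0.1213]
  [  0.1776    0.1177    0.1698    1.0690    0.1244    0.0748]
  [  0.1326    0.1712    0.2186    0.1408    1.1832    0.2085]
  [  0.0299    0.0441    0.1341    0.0284    0.0384    1.1439]
Total output x = L · d:
  x_0 = 1.1948·99 + 0.0604·85 + 0.1708·13 + 0.1386·64 + 0.1575·10 + 0.1611·17 = 138.8269
  x_1 = 0.1960·99 + 1.2001·85 + 0.1024·13 + 0.1866·64 + 0.2043·10 + 0.0754·17 = 138.0085
  x_2 = 0.0766·99 + 0.1178·85 + 1.1174·13 + 0.0809·64 + 0.1543·10 + 0.1213·17 = 40.9079
  x_3 = 0.1776·99 + 0.1177·85 + 0.1698·13 + 1.0690·64 + 0.1244·10 + 0.0748·17 = 100.7312
  x_4 = 0.1326·99 + 0.1712·85 + 0.2186·13 + 0.1408·64 + 1.1832·10 + 0.2085·17 = 54.9122
  x_5 = 0.0299·99 + 0.0441·85 + 0.1341·13 + 0.0284·64 + 0.0384·10 + 1.1439·17 = 30.1075

L[3,3] = 1.0690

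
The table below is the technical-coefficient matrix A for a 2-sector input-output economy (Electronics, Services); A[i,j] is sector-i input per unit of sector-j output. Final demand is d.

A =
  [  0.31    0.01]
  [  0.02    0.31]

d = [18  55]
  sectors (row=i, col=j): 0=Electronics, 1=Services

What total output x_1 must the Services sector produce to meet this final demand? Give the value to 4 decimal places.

80.5001

Form M = I − A:
  [  0.69   -0.01]
  [ -0.02    0.69]
Leontief inverse L = M⁻¹:
  [  1.4499    0.0210]
  [  0.0420    1.4499]
Total output x = L · d:
  x_0 = 1.4499·18 + 0.0210·55 = 27.2536
  x_1 = 0.0420·18 + 1.4499·55 = 80.5001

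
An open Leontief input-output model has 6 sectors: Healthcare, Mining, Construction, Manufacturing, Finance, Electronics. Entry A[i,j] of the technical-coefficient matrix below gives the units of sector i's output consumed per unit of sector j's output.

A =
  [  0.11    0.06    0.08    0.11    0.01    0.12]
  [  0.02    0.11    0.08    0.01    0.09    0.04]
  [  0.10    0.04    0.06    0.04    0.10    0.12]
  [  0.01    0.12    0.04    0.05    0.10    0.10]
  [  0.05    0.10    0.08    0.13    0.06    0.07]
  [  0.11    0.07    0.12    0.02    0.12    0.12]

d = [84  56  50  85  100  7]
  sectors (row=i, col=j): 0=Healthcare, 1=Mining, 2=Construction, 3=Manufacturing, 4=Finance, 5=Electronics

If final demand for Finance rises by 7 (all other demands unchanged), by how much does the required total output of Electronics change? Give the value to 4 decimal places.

1.4276

Form M = I − A:
  [  0.89   -0.06   -0.08   -0.11   -0.01   -0.12]
  [ -0.02    0.89   -0.08   -0.01   -0.09   -0.04]
  [ -0.10   -0.04    0.94   -0.04   -0.10   -0.12]
  [ -0.01   -0.12   -0.04    0.95   -0.10   -0.10]
  [ -0.05   -0.10   -0.08   -0.13    0.94   -0.07]
  [ -0.11   -0.07   -0.12   -0.02   -0.12    0.88]
Leontief inverse L = M⁻¹:
  [  1.1767    0.1342    0.1528    0.1603    0.0858    0.2124]
  [  0.0612    1.1635    0.1306    0.0464    0.1431    0.0957]
  [  0.1658    0.1102    1.1321    0.0955    0.1693    0.2063]
  [  0.0582    0.1878    0.1031    1.0921    0.1672    0.1679]
  [  0.1054    0.1776    0.1480    0.1790    1.1363    0.1534]
  [  0.1903    0.1528    0.2064    0.0860    0.2039    1.2234]
Total output x = L · d:
  x_0 = 1.1767·84 + 0.1342·56 + 0.1528·50 + 0.1603·85 + 0.0858·100 + 0.2124·7 = 137.6830
  x_1 = 0.0612·84 + 1.1635·56 + 0.1306·50 + 0.0464·85 + 0.1431·100 + 0.0957·7 = 95.7508
  x_2 = 0.1658·84 + 0.1102·56 + 1.1321·50 + 0.0955·85 + 0.1693·100 + 0.2063·7 = 103.1890
  x_3 = 0.0582·84 + 0.1878·56 + 0.1031·50 + 1.0921·85 + 0.1672·100 + 0.1679·7 = 131.2841
  x_4 = 0.1054·84 + 0.1776·56 + 0.1480·50 + 0.1790·85 + 1.1363·100 + 0.1534·7 = 156.1278
  x_5 = 0.1903·84 + 0.1528·56 + 0.2064·50 + 0.0860·85 + 0.2039·100 + 1.2234·7 = 71.1266
Δx_5 = L[5,4] · Δd_4 = 0.2039 · 7 = 1.4276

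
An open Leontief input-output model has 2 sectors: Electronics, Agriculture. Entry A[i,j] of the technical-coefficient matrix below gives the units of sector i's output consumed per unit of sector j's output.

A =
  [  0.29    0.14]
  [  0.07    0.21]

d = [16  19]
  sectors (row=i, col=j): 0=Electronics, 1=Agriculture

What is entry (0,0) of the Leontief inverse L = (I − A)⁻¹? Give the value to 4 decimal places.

L[0,0] = 1.4335

Form M = I − A:
  [  0.71   -0.14]
  [ -0.07    0.79]
Leontief inverse L = M⁻¹:
  [  1.4335    0.2540]
  [  0.1270    1.2883]
Total output x = L · d:
  x_0 = 1.4335·16 + 0.2540·19 = 27.7627
  x_1 = 0.1270·16 + 1.2883·19 = 26.5106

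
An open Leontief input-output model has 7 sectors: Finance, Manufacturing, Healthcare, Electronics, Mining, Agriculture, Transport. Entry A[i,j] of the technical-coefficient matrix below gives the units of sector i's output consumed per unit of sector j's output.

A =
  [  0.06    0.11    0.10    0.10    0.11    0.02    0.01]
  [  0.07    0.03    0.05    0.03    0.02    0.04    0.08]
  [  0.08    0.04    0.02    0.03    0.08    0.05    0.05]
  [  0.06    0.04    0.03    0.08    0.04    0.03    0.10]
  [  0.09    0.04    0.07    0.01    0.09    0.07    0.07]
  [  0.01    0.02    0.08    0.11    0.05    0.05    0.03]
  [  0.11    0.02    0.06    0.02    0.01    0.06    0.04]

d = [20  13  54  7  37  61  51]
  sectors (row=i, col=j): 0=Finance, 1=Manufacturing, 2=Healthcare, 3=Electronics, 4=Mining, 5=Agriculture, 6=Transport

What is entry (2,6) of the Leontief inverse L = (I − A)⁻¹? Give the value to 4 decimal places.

L[2,6] = 0.0793

Form M = I − A:
  [  0.94   -0.11   -0.10   -0.10   -0.11   -0.02   -0.01]
  [ -0.07    0.97   -0.05   -0.03   -0.02   -0.04   -0.08]
  [ -0.08   -0.04    0.98   -0.03   -0.08   -0.05   -0.05]
  [ -0.06   -0.04   -0.03    0.92   -0.04   -0.03   -0.10]
  [ -0.09   -0.04   -0.07   -0.01    0.91   -0.07   -0.07]
  [ -0.01   -0.02   -0.08   -0.11   -0.05    0.95   -0.03]
  [ -0.11   -0.02   -0.06   -0.02   -0.01   -0.06    0.96]
Leontief inverse L = M⁻¹:
  [  1.1193    0.1479    0.1460    0.1412    0.1614    0.0576    0.0599]
  [  0.1070    1.0544    0.0817    0.0591    0.0505    0.0632    0.1051]
  [  0.1203    0.0678    1.0575    0.0619    0.1168    0.0766    0.0793]
  [  0.1050    0.0675    0.0664    1.1133    0.0736    0.0575    0.1333]
  [  0.1407    0.0739    0.1157    0.0486    1.1367    0.1041    0.1048]
  [  0.0483    0.0427    0.1090    0.1411    0.0824    1.0758    0.0641]
  [  0.1447    0.0480    0.0939    0.0538    0.0454    0.0822    1.0635]
Total output x = L · d:
  x_0 = 1.1193·20 + 0.1479·13 + 0.1460·54 + 0.1412·7 + 0.1614·37 + 0.0576·61 + 0.0599·51 = 45.7202
  x_1 = 0.1070·20 + 1.0544·13 + 0.0817·54 + 0.0591·7 + 0.0505·37 + 0.0632·61 + 0.1051·51 = 31.7558
  x_2 = 0.1203·20 + 0.0678·13 + 1.0575·54 + 0.0619·7 + 0.1168·37 + 0.0766·61 + 0.0793·51 = 73.8678
  x_3 = 0.1050·20 + 0.0675·13 + 0.0664·54 + 1.1133·7 + 0.0736·37 + 0.0575·61 + 0.1333·51 = 27.3851
  x_4 = 0.1407·20 + 0.0739·13 + 0.1157·54 + 0.0486·7 + 1.1367·37 + 0.1041·61 + 0.1048·51 = 64.1166
  x_5 = 0.0483·20 + 0.0427·13 + 0.1090·54 + 0.1411·7 + 0.0824·37 + 1.0758·61 + 0.0641·51 = 80.3337
  x_6 = 0.1447·20 + 0.0480·13 + 0.0939·54 + 0.0538·7 + 0.0454·37 + 0.0822·61 + 1.0635·51 = 69.9013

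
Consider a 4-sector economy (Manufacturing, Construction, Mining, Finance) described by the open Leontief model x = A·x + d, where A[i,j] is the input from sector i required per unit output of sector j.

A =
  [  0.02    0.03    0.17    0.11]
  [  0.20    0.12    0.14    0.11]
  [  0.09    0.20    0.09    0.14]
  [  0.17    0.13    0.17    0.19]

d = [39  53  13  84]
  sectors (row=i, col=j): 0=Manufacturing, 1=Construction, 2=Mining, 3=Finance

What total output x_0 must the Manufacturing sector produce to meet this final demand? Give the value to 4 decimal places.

Form M = I − A:
  [  0.98   -0.03   -0.17   -0.11]
  [ -0.20    0.88   -0.14   -0.11]
  [ -0.09   -0.20    0.91   -0.14]
  [ -0.17   -0.13   -0.17    0.81]
Leontief inverse L = M⁻¹:
  [  1.1087    0.1302    0.2672    0.2144]
  [  0.3311    1.2567    0.3053    0.2684]
  [  0.2339    0.3351    1.2489    0.2931]
  [  0.3349    0.2994    0.3672    1.3842]
Total output x = L · d:
  x_0 = 1.1087·39 + 0.1302·53 + 0.2672·13 + 0.2144·84 = 71.6272
  x_1 = 0.3311·39 + 1.2567·53 + 0.3053·13 + 0.2684·84 = 106.0304
  x_2 = 0.2339·39 + 0.3351·53 + 1.2489·13 + 0.2931·84 = 67.7457
  x_3 = 0.3349·39 + 0.2994·53 + 0.3672·13 + 1.3842·84 = 149.9720

71.6272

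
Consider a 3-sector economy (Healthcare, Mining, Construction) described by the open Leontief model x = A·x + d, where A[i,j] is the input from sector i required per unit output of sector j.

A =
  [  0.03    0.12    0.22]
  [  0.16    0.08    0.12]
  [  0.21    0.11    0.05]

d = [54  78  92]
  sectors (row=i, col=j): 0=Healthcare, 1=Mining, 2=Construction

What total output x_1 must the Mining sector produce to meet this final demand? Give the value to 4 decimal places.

119.6209

Form M = I − A:
  [  0.97   -0.12   -0.22]
  [ -0.16    0.92   -0.12]
  [ -0.21   -0.11    0.95]
Leontief inverse L = M⁻¹:
  [  1.1218    0.1801    0.2825]
  [  0.2309    1.1407    0.1976]
  [  0.2747    0.1719    1.1380]
Total output x = L · d:
  x_0 = 1.1218·54 + 0.1801·78 + 0.2825·92 = 100.6188
  x_1 = 0.2309·54 + 1.1407·78 + 0.1976·92 = 119.6209
  x_2 = 0.2747·54 + 0.1719·78 + 1.1380·92 = 132.9350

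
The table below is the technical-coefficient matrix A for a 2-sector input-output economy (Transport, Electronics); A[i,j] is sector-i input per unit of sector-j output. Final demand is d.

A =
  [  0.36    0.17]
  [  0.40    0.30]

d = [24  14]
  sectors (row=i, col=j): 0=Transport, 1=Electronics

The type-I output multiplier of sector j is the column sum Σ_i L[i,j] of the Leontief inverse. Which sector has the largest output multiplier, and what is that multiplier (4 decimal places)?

Form M = I − A:
  [  0.64   -0.17]
  [ -0.40    0.70]
Leontief inverse L = M⁻¹:
  [  1.8421    0.4474]
  [  1.0526    1.6842]
Total output x = L · d:
  x_0 = 1.8421·24 + 0.4474·14 = 50.4737
  x_1 = 1.0526·24 + 1.6842·14 = 48.8421
Output multipliers (column sums of L):
  Transport: 2.8947
  Electronics: 2.1316

Transport (2.8947)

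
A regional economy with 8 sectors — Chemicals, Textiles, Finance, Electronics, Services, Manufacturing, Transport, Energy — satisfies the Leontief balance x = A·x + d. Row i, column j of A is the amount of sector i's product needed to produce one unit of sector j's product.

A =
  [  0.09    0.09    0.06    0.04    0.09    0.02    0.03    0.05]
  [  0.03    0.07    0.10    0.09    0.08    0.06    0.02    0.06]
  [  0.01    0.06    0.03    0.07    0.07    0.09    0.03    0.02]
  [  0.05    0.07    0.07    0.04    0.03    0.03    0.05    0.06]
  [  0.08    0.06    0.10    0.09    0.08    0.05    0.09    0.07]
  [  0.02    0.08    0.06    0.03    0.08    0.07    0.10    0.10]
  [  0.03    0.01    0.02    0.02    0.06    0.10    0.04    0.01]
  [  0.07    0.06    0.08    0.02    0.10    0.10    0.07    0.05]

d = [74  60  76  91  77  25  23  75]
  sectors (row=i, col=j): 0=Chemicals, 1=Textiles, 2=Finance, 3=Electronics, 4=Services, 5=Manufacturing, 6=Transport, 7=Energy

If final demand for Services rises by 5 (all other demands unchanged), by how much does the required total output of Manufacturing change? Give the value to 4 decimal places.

0.7879

Form M = I − A:
  [  0.91   -0.09   -0.06   -0.04   -0.09   -0.02   -0.03   -0.05]
  [ -0.03    0.93   -0.10   -0.09   -0.08   -0.06   -0.02   -0.06]
  [ -0.01   -0.06    0.97   -0.07   -0.07   -0.09   -0.03   -0.02]
  [ -0.05   -0.07   -0.07    0.96   -0.03   -0.03   -0.05   -0.06]
  [ -0.08   -0.06   -0.10   -0.09    0.92   -0.05   -0.09   -0.07]
  [ -0.02   -0.08   -0.06   -0.03   -0.08    0.93   -0.10   -0.10]
  [ -0.03   -0.01   -0.02   -0.02   -0.06   -0.10    0.96   -0.01]
  [ -0.07   -0.06   -0.08   -0.02   -0.10   -0.10   -0.07    0.95]
Leontief inverse L = M⁻¹:
  [  1.1359    0.1487    0.1229    0.0911    0.1587    0.0762    0.0771    0.0980]
  [  0.0741    1.1323    0.1657    0.1432    0.1508    0.1235    0.0738    0.1128]
  [  0.0424    0.1066    1.0802    0.1092    0.1227    0.1371    0.0734    0.0628]
  [  0.0843    0.1168    0.1189    1.0793    0.0861    0.0804    0.0886    0.0982]
  [  0.1346    0.1315    0.1743    0.1496    1.1646    0.1259    0.1519    0.1292]
  [  0.0666    0.1410    0.1275    0.0823    0.1576    1.1428    0.1583    0.1539]
  [  0.0555    0.0453    0.0563    0.0478    0.1020    0.1369    1.0756    0.0432]
  [  0.1190    0.1259    0.1489    0.0756    0.1801    0.1703    0.1303    1.1073]
Total output x = L · d:
  x_0 = 1.1359·74 + 0.1487·60 + 0.1229·76 + 0.0911·91 + 0.1587·77 + 0.0762·25 + 0.0771·23 + 0.0980·75 = 133.8609
  x_1 = 0.0741·74 + 1.1323·60 + 0.1657·76 + 0.1432·91 + 0.1508·77 + 0.1235·25 + 0.0738·23 + 0.1128·75 = 123.9028
  x_2 = 0.0424·74 + 0.1066·60 + 1.0802·76 + 0.1092·91 + 0.1227·77 + 0.1371·25 + 0.0734·23 + 0.0628·75 = 120.8413
  x_3 = 0.0843·74 + 0.1168·60 + 0.1189·76 + 1.0793·91 + 0.0861·77 + 0.0804·25 + 0.0886·23 + 0.0982·75 = 138.5401
  x_4 = 0.1346·74 + 0.1315·60 + 0.1743·76 + 0.1496·91 + 1.1646·77 + 0.1259·25 + 0.1519·23 + 0.1292·75 = 150.7090
  x_5 = 0.0666·74 + 0.1410·60 + 0.1275·76 + 0.0823·91 + 0.1576·77 + 1.1428·25 + 0.1583·23 + 0.1539·75 = 86.4470
  x_6 = 0.0555·74 + 0.0453·60 + 0.0563·76 + 0.0478·91 + 0.1020·77 + 0.1369·25 + 1.0756·23 + 0.0432·75 = 54.7052
  x_7 = 0.1190·74 + 0.1259·60 + 0.1489·76 + 0.0756·91 + 0.1801·77 + 0.1703·25 + 0.1303·23 + 1.1073·75 = 138.7237
Δx_5 = L[5,4] · Δd_4 = 0.1576 · 5 = 0.7879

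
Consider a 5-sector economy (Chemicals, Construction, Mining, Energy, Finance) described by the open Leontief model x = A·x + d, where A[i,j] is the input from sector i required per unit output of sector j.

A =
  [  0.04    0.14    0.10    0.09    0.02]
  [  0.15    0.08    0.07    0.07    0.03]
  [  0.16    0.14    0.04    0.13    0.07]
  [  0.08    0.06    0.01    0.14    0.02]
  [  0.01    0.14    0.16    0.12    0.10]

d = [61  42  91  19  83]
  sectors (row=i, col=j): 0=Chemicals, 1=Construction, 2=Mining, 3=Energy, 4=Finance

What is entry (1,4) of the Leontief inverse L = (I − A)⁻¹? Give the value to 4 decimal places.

L[1,4] = 0.0555

Form M = I − A:
  [  0.96   -0.14   -0.10   -0.09   -0.02]
  [ -0.15    0.92   -0.07   -0.07   -0.03]
  [ -0.16   -0.14    0.96   -0.13   -0.07]
  [ -0.08   -0.06   -0.01    0.86   -0.02]
  [ -0.01   -0.14   -0.16   -0.12    0.90]
Leontief inverse L = M⁻¹:
  [  1.1114    0.2080    0.1403    0.1609    0.0461]
  [  0.2123    1.1548    0.1170    0.1416    0.0555]
  [  0.2405    0.2351    1.1036    0.2256    0.1040]
  [  0.1234    0.1082    0.0392    1.1955    0.0360]
  [  0.1046    0.2382    0.2212    0.2233    1.1435]
Total output x = L · d:
  x_0 = 1.1114·61 + 0.2080·42 + 0.1403·91 + 0.1609·19 + 0.0461·83 = 96.1857
  x_1 = 0.2123·61 + 1.1548·42 + 0.1170·91 + 0.1416·19 + 0.0555·83 = 79.3956
  x_2 = 0.2405·61 + 0.2351·42 + 1.1036·91 + 0.2256·19 + 0.1040·83 = 137.8914
  x_3 = 0.1234·61 + 0.1082·42 + 0.0392·91 + 1.1955·19 + 0.0360·83 = 41.3382
  x_4 = 0.1046·61 + 0.2382·42 + 0.2212·91 + 0.2233·19 + 1.1435·83 = 135.6672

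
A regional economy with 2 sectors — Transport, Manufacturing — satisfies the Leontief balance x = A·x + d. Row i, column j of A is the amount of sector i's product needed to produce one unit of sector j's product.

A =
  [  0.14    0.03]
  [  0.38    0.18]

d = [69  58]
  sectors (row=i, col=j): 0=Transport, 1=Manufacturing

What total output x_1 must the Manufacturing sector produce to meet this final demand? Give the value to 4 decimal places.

Form M = I − A:
  [  0.86   -0.03]
  [ -0.38    0.82]
Leontief inverse L = M⁻¹:
  [  1.1819    0.0432]
  [  0.5477    1.2396]
Total output x = L · d:
  x_0 = 1.1819·69 + 0.0432·58 = 84.0588
  x_1 = 0.5477·69 + 1.2396·58 = 109.6858

109.6858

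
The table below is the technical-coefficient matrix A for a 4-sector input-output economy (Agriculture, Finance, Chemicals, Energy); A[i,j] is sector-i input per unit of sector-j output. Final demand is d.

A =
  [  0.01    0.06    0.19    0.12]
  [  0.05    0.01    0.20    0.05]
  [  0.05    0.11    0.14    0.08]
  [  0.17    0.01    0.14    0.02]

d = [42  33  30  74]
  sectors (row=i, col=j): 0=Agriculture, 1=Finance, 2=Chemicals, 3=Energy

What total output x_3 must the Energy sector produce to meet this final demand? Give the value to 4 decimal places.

95.5555

Form M = I − A:
  [  0.99   -0.06   -0.19   -0.12]
  [ -0.05    0.99   -0.20   -0.05]
  [ -0.05   -0.11    0.86   -0.08]
  [ -0.17   -0.01   -0.14    0.98]
Leontief inverse L = M⁻¹:
  [  1.0562    0.0969    0.2815    0.1573]
  [  0.0815    1.0465    0.2754    0.0859]
  [  0.0902    0.1440    1.2356    0.1192]
  [  0.1969    0.0480    0.2282    1.0656]
Total output x = L · d:
  x_0 = 1.0562·42 + 0.0969·33 + 0.2815·30 + 0.1573·74 = 67.6389
  x_1 = 0.0815·42 + 1.0465·33 + 0.2754·30 + 0.0859·74 = 52.5713
  x_2 = 0.0902·42 + 0.1440·33 + 1.2356·30 + 0.1192·74 = 54.4293
  x_3 = 0.1969·42 + 0.0480·33 + 0.2282·30 + 1.0656·74 = 95.5555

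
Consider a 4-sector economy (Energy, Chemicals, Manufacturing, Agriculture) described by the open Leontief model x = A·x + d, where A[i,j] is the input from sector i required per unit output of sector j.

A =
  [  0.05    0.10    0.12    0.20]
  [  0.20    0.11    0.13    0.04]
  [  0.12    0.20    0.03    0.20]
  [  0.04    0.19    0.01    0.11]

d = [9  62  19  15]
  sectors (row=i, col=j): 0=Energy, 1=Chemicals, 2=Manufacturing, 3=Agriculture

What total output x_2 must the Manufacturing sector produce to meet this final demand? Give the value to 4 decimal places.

Form M = I − A:
  [  0.95   -0.10   -0.12   -0.20]
  [ -0.20    0.89   -0.13   -0.04]
  [ -0.12   -0.20    0.97   -0.20]
  [ -0.04   -0.19   -0.01    0.89]
Leontief inverse L = M⁻¹:
  [  1.1364    0.2321    0.1748    0.3051]
  [  0.2935    1.2382    0.2040    0.1674]
  [  0.2251    0.3414    1.1078    0.3149]
  [  0.1163    0.2786    0.0638    1.1766]
Total output x = L · d:
  x_0 = 1.1364·9 + 0.2321·62 + 0.1748·19 + 0.3051·15 = 32.5174
  x_1 = 0.2935·9 + 1.2382·62 + 0.2040·19 + 0.1674·15 = 85.7936
  x_2 = 0.2251·9 + 0.3414·62 + 1.1078·19 + 0.3149·15 = 48.9660
  x_3 = 0.1163·9 + 0.2786·62 + 0.0638·19 + 1.1766·15 = 37.1811

48.9660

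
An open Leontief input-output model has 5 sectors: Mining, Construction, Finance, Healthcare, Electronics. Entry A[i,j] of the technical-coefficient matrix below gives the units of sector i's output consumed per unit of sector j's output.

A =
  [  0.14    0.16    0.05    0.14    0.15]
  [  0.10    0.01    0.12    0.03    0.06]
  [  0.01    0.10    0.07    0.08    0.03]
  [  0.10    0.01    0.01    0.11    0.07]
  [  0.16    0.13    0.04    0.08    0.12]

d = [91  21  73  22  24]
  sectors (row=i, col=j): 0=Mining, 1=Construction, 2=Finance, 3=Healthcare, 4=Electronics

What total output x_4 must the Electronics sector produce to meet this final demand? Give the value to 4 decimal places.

69.0614

Form M = I − A:
  [  0.86   -0.16   -0.05   -0.14   -0.15]
  [ -0.10    0.99   -0.12   -0.03   -0.06]
  [ -0.01   -0.10    0.93   -0.08   -0.03]
  [ -0.10   -0.01   -0.01    0.89   -0.07]
  [ -0.16   -0.13   -0.04   -0.08    0.88]
Leontief inverse L = M⁻¹:
  [  1.2694    0.2529    0.1145    0.2416    0.2567]
  [  0.1562    1.0661    0.1516    0.0841    0.1112]
  [  0.0535    0.1293    1.0989    0.1174    0.0647]
  [  0.1663    0.0587    0.0345    1.1662    0.1263]
  [  0.2714    0.2147    0.0963    0.1677    1.2139]
Total output x = L · d:
  x_0 = 1.2694·91 + 0.2529·21 + 0.1145·73 + 0.2416·22 + 0.2567·24 = 140.6596
  x_1 = 0.1562·91 + 1.0661·21 + 0.1516·73 + 0.0841·22 + 0.1112·24 = 52.1915
  x_2 = 0.0535·91 + 0.1293·21 + 1.0989·73 + 0.1174·22 + 0.0647·24 = 91.9393
  x_3 = 0.1663·91 + 0.0587·21 + 0.0345·73 + 1.1662·22 + 0.1263·24 = 47.5748
  x_4 = 0.2714·91 + 0.2147·21 + 0.0963·73 + 0.1677·22 + 1.2139·24 = 69.0614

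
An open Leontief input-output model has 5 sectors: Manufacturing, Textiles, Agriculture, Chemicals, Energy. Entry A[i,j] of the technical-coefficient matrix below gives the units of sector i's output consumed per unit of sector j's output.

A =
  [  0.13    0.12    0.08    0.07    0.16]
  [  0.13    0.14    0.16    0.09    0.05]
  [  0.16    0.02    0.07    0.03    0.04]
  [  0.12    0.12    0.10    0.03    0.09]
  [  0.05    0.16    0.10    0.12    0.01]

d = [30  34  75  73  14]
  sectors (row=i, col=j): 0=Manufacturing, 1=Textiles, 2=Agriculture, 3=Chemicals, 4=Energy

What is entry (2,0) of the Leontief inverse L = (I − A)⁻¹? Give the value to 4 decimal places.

Form M = I − A:
  [  0.87   -0.12   -0.08   -0.07   -0.16]
  [ -0.13    0.86   -0.16   -0.09   -0.05]
  [ -0.16   -0.02    0.93   -0.03   -0.04]
  [ -0.12   -0.12   -0.10    0.97   -0.09]
  [ -0.05   -0.16   -0.10   -0.12    0.99]
Leontief inverse L = M⁻¹:
  [  1.2552    0.2443    0.1914    0.1484    0.2364]
  [  0.2666    1.2531    0.2699    0.1602    0.1318]
  [  0.2358    0.0867    1.1284    0.0717    0.0946]
  [  0.2272    0.2174    0.1911    1.0925    0.1547]
  [  0.1578    0.2500    0.1904    0.1730    1.0717]
Total output x = L · d:
  x_0 = 1.2552·30 + 0.2443·34 + 0.1914·75 + 0.1484·73 + 0.2364·14 = 74.4587
  x_1 = 0.2666·30 + 1.2531·34 + 0.2699·75 + 0.1602·73 + 0.1318·14 = 84.3854
  x_2 = 0.2358·30 + 0.0867·34 + 1.1284·75 + 0.0717·73 + 0.0946·14 = 101.2053
  x_3 = 0.2272·30 + 0.2174·34 + 0.1911·75 + 1.0925·73 + 0.1547·14 = 110.4593
  x_4 = 0.1578·30 + 0.2500·34 + 0.1904·75 + 0.1730·73 + 1.0717·14 = 55.1518

L[2,0] = 0.2358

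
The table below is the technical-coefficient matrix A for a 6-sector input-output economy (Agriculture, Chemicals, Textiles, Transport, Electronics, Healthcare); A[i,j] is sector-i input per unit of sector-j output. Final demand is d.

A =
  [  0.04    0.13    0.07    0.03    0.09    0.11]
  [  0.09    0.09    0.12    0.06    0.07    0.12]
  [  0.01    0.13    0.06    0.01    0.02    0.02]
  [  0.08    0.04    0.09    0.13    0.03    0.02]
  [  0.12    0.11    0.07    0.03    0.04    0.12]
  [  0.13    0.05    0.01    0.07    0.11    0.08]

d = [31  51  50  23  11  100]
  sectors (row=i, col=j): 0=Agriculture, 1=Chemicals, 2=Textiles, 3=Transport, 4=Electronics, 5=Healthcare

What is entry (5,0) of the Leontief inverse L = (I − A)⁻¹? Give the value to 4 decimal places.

L[5,0] = 0.1988

Form M = I − A:
  [  0.96   -0.13   -0.07   -0.03   -0.09   -0.11]
  [ -0.09    0.91   -0.12   -0.06   -0.07   -0.12]
  [ -0.01   -0.13    0.94   -0.01   -0.02   -0.02]
  [ -0.08   -0.04   -0.09    0.87   -0.03   -0.02]
  [ -0.12   -0.11   -0.07   -0.03    0.96   -0.12]
  [ -0.13   -0.05   -0.01   -0.07   -0.11    0.92]
Leontief inverse L = M⁻¹:
  [  1.1117    0.2082    0.1292    0.0740    0.1454    0.1835]
  [  0.1649    1.1805    0.1854    0.1096    0.1314    0.1972]
  [  0.0442    0.1733    1.0965    0.0324    0.0474    0.0586]
  [  0.1255    0.1009    0.1398    1.1698    0.0661    0.0653]
  [  0.1899    0.1929    0.1300    0.0751    1.1010    0.1959]
  [  0.1988    0.1262    0.0664    0.1147    0.1649    1.1526]
Total output x = L · d:
  x_0 = 1.1117·31 + 0.2082·51 + 0.1292·50 + 0.0740·23 + 0.1454·11 + 0.1835·100 = 73.1891
  x_1 = 0.1649·31 + 1.1805·51 + 0.1854·50 + 0.1096·23 + 0.1314·11 + 0.1972·100 = 98.2748
  x_2 = 0.0442·31 + 0.1733·51 + 1.0965·50 + 0.0324·23 + 0.0474·11 + 0.0586·100 = 72.1652
  x_3 = 0.1255·31 + 0.1009·51 + 0.1398·50 + 1.1698·23 + 0.0661·11 + 0.0653·100 = 50.1877
  x_4 = 0.1899·31 + 0.1929·51 + 0.1300·50 + 0.0751·23 + 1.1010·11 + 0.1959·100 = 55.6525
  x_5 = 0.1988·31 + 0.1262·51 + 0.0664·50 + 0.1147·23 + 0.1649·11 + 1.1526·100 = 135.6358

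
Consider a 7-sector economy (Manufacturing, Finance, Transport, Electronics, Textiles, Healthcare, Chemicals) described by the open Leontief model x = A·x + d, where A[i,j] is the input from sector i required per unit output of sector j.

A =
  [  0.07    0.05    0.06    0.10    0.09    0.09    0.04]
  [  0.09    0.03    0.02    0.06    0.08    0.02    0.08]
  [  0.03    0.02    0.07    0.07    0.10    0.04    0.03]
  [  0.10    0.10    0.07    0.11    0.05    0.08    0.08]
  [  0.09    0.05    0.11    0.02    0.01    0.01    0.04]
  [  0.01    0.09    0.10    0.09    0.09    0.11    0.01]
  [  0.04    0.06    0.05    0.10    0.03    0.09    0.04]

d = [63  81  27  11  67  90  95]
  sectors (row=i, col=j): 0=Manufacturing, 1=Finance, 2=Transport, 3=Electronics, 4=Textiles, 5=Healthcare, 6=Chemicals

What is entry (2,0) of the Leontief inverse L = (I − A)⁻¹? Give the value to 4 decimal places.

Form M = I − A:
  [  0.93   -0.05   -0.06   -0.10   -0.09   -0.09   -0.04]
  [ -0.09    0.97   -0.02   -0.06   -0.08   -0.02   -0.08]
  [ -0.03   -0.02    0.93   -0.07   -0.10   -0.04   -0.03]
  [ -0.10   -0.10   -0.07    0.89   -0.05   -0.08   -0.08]
  [ -0.09   -0.05   -0.11   -0.02    0.99   -0.01   -0.04]
  [ -0.01   -0.09   -0.10   -0.09   -0.09    0.89   -0.01]
  [ -0.04   -0.06   -0.05   -0.10   -0.03   -0.09    0.96]
Leontief inverse L = M⁻¹:
  [  1.1273    0.1047    0.1256    0.1710    0.1481    0.1473    0.0816]
  [  0.1352    1.0701    0.0675    0.1144    0.1206    0.0637    0.1121]
  [  0.0709    0.0567    1.1177    0.1172    0.1386    0.0767    0.0589]
  [  0.1681    0.1632    0.1419    1.1972    0.1208    0.1493    0.1314]
  [  0.1247    0.0789    0.1477    0.0666    1.0522    0.0455    0.0663]
  [  0.0649    0.1414    0.1643    0.1563    0.1490    1.1616    0.0510]
  [  0.0866    0.1069    0.1025    0.1618    0.0804    0.1400    1.0757]
Total output x = L · d:
  x_0 = 1.1273·63 + 0.1047·81 + 0.1256·27 + 0.1710·11 + 0.1481·67 + 0.1473·90 + 0.0816·95 = 115.6943
  x_1 = 0.1352·63 + 1.0701·81 + 0.0675·27 + 0.1144·11 + 0.1206·67 + 0.0637·90 + 0.1121·95 = 122.7479
  x_2 = 0.0709·63 + 0.0567·81 + 1.1177·27 + 0.1172·11 + 0.1386·67 + 0.0767·90 + 0.0589·95 = 62.3198
  x_3 = 0.1681·63 + 0.1632·81 + 0.1419·27 + 1.1972·11 + 0.1208·67 + 0.1493·90 + 0.1314·95 = 74.8222
  x_4 = 0.1247·63 + 0.0789·81 + 0.1477·27 + 0.0666·11 + 1.0522·67 + 0.0455·90 + 0.0663·95 = 99.8642
  x_5 = 0.0649·63 + 0.1414·81 + 0.1643·27 + 0.1563·11 + 0.1490·67 + 1.1616·90 + 0.0510·95 = 141.0633
  x_6 = 0.0866·63 + 0.1069·81 + 0.1025·27 + 0.1618·11 + 0.0804·67 + 0.1400·90 + 1.0757·95 = 138.8359

L[2,0] = 0.0709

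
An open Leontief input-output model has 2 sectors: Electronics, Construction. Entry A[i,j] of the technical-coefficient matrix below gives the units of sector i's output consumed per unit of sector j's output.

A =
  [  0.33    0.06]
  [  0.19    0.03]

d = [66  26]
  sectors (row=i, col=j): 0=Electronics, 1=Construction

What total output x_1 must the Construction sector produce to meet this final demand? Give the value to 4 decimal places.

Form M = I − A:
  [  0.67   -0.06]
  [ -0.19    0.97]
Leontief inverse L = M⁻¹:
  [  1.5192    0.0940]
  [  0.2976    1.0493]
Total output x = L · d:
  x_0 = 1.5192·66 + 0.0940·26 = 102.7095
  x_1 = 0.2976·66 + 1.0493·26 = 46.9225

46.9225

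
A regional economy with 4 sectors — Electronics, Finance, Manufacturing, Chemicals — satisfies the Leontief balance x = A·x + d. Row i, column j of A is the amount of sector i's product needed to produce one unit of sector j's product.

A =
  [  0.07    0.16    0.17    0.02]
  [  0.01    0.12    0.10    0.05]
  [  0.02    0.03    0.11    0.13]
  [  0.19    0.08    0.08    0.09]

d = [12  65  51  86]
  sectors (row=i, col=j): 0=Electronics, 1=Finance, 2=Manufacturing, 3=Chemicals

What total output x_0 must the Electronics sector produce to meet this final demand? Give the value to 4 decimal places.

Form M = I − A:
  [  0.93   -0.16   -0.17   -0.02]
  [ -0.01    0.88   -0.10   -0.05]
  [ -0.02   -0.03    0.89   -0.13]
  [ -0.19   -0.08   -0.08    0.91]
Leontief inverse L = M⁻¹:
  [  1.0971    0.2140    0.2399    0.0701]
  [  0.0328    1.1549    0.1436    0.0847]
  [  0.0604    0.0659    1.1579    0.1704]
  [  0.2373    0.1520    0.1645    1.1360]
Total output x = L · d:
  x_0 = 1.0971·12 + 0.2140·65 + 0.2399·51 + 0.0701·86 = 45.3433
  x_1 = 0.0328·12 + 1.1549·65 + 0.1436·51 + 0.0847·86 = 90.0742
  x_2 = 0.0604·12 + 0.0659·65 + 1.1579·51 + 0.1704·86 = 78.7130
  x_3 = 0.2373·12 + 0.1520·65 + 0.1645·51 + 1.1360·86 = 118.8112

45.3433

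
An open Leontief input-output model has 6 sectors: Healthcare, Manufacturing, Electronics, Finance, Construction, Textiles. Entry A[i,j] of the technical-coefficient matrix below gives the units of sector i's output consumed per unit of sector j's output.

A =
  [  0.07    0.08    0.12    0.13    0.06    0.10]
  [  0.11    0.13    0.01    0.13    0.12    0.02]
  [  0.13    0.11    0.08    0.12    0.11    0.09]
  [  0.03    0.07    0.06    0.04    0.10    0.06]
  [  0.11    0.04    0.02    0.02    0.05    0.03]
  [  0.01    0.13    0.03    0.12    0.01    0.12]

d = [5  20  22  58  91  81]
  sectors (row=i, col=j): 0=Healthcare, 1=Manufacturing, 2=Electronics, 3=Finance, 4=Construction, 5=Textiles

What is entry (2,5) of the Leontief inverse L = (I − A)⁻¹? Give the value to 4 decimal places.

L[2,5] = 0.1688

Form M = I − A:
  [  0.93   -0.08   -0.12   -0.13   -0.06   -0.10]
  [ -0.11    0.87   -0.01   -0.13   -0.12   -0.02]
  [ -0.13   -0.11    0.92   -0.12   -0.11   -0.09]
  [ -0.03   -0.07   -0.06    0.96   -0.10   -0.06]
  [ -0.11   -0.04   -0.02   -0.02    0.95   -0.03]
  [ -0.01   -0.13   -0.03   -0.12   -0.01    0.88]
Leontief inverse L = M⁻¹:
  [  1.1465    0.1779    0.1749    0.2257    0.1407    0.1724]
  [  0.1816    1.2103    0.0571    0.2090    0.1937    0.0748]
  [  0.2181    0.2171    1.1424    0.2270    0.1991    0.1688]
  [  0.0819    0.1292    0.0902    1.0973    0.1485    0.1013]
  [  0.1486    0.0854    0.0506    0.0689    1.0866    0.0657]
  [  0.0602    0.2068    0.0622    0.1916    0.0696    1.1697]
Total output x = L · d:
  x_0 = 1.1465·5 + 0.1779·20 + 0.1749·22 + 0.2257·58 + 0.1407·91 + 0.1724·81 = 52.9985
  x_1 = 0.1816·5 + 1.2103·20 + 0.0571·22 + 0.2090·58 + 0.1937·91 + 0.0748·81 = 62.1855
  x_2 = 0.2181·5 + 0.2171·20 + 1.1424·22 + 0.2270·58 + 0.1991·91 + 0.1688·81 = 75.5276
  x_3 = 0.0819·5 + 0.1292·20 + 0.0902·22 + 1.0973·58 + 0.1485·91 + 0.1013·81 = 90.3446
  x_4 = 0.1486·5 + 0.0854·20 + 0.0506·22 + 0.0689·58 + 1.0866·91 + 0.0657·81 = 111.7628
  x_5 = 0.0602·5 + 0.2068·20 + 0.0622·22 + 0.1916·58 + 0.0696·91 + 1.1697·81 = 117.9988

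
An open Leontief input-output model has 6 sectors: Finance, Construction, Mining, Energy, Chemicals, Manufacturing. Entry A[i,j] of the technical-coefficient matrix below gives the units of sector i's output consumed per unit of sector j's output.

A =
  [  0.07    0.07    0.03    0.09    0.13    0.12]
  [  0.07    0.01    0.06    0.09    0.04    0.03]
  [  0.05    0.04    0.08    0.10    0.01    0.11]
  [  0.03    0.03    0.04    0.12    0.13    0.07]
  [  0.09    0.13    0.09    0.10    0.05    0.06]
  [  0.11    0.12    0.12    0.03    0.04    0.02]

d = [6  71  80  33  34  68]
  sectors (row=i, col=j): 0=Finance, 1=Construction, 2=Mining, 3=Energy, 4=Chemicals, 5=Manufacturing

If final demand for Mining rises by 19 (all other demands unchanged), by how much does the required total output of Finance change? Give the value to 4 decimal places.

1.8108

Form M = I − A:
  [  0.93   -0.07   -0.03   -0.09   -0.13   -0.12]
  [ -0.07    0.99   -0.06   -0.09   -0.04   -0.03]
  [ -0.05   -0.04    0.92   -0.10   -0.01   -0.11]
  [ -0.03   -0.03   -0.04    0.88   -0.13   -0.07]
  [ -0.09   -0.13   -0.09   -0.10    0.95   -0.06]
  [ -0.11   -0.12   -0.12   -0.03   -0.04    0.98]
Leontief inverse L = M⁻¹:
  [  1.1358    0.1361    0.0953    0.1689    0.1928    0.1778]
  [  0.1045    1.0448    0.0948    0.1400    0.0814    0.0704]
  [  0.0960    0.0835    1.1283    0.1583    0.0567    0.1557]
  [  0.0815    0.0841    0.0933    1.1888    0.1834    0.1192]
  [  0.1497    0.1830    0.1494    0.1816    1.1124    0.1218]
  [  0.1606    0.1635    0.1694    0.0993    0.0896    1.0767]
Total output x = L · d:
  x_0 = 1.1358·6 + 0.1361·71 + 0.0953·80 + 0.1689·33 + 0.1928·34 + 0.1778·68 = 48.3219
  x_1 = 0.1045·6 + 1.0448·71 + 0.0948·80 + 0.1400·33 + 0.0814·34 + 0.0704·68 = 94.5603
  x_2 = 0.0960·6 + 0.0835·71 + 1.1283·80 + 0.1583·33 + 0.0567·34 + 0.1557·68 = 114.5106
  x_3 = 0.0815·6 + 0.0841·71 + 0.0933·80 + 1.1888·33 + 0.1834·34 + 0.1192·68 = 67.4936
  x_4 = 0.1497·6 + 0.1830·71 + 0.1494·80 + 0.1816·33 + 1.1124·34 + 0.1218·68 = 77.9333
  x_5 = 0.1606·6 + 0.1635·71 + 0.1694·80 + 0.0993·33 + 0.0896·34 + 1.0767·68 = 105.6592
Δx_0 = L[0,2] · Δd_2 = 0.0953 · 19 = 1.8108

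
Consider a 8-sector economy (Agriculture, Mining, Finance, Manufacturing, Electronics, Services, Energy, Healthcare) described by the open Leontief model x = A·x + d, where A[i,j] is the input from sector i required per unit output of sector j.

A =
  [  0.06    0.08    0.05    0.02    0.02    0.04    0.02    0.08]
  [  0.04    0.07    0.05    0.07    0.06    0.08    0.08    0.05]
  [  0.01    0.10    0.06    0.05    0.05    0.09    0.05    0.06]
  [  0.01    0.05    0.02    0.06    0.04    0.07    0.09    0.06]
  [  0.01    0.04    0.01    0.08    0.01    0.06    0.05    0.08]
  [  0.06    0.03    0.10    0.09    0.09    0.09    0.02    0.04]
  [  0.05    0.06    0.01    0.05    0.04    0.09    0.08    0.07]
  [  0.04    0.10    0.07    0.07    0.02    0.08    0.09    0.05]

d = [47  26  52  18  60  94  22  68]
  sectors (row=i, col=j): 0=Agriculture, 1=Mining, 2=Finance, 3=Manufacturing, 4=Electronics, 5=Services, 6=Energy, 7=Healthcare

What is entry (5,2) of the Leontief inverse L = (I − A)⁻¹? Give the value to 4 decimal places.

Form M = I − A:
  [  0.94   -0.08   -0.05   -0.02   -0.02   -0.04   -0.02   -0.08]
  [ -0.04    0.93   -0.05   -0.07   -0.06   -0.08   -0.08   -0.05]
  [ -0.01   -0.10    0.94   -0.05   -0.05   -0.09   -0.05   -0.06]
  [ -0.01   -0.05   -0.02    0.94   -0.04   -0.07   -0.09   -0.06]
  [ -0.01   -0.04   -0.01   -0.08    0.99   -0.06   -0.05   -0.08]
  [ -0.06   -0.03   -0.10   -0.09   -0.09    0.91   -0.02   -0.04]
  [ -0.05   -0.06   -0.01   -0.05   -0.04   -0.09    0.92   -0.07]
  [ -0.04   -0.10   -0.07   -0.07   -0.02   -0.08   -0.09    0.95]
Leontief inverse L = M⁻¹:
  [  1.0857    0.1280    0.0858    0.0625    0.0499    0.0923    0.0620    0.1202]
  [  0.0727    1.1276    0.0929    0.1285    0.1010    0.1507    0.1362    0.1043]
  [  0.0409    0.1556    1.1038    0.1079    0.0912    0.1589    0.1042    0.1102]
  [  0.0371    0.0959    0.0542    1.1082    0.0734    0.1282    0.1374    0.1033]
  [  0.0330    0.0804    0.0410    0.1213    1.0386    0.1097    0.0920    0.1161]
  [  0.0905    0.0898    0.1457    0.1498    0.1312    1.1612    0.0741    0.0964]
  [  0.0822    0.1120    0.0506    0.1031    0.0772    0.1537    1.1305    0.1188]
  [  0.0752    0.1625    0.1166    0.1307    0.0651    0.1556    0.1500    1.1062]
Total output x = L · d:
  x_0 = 1.0857·47 + 0.1280·26 + 0.0858·52 + 0.0625·18 + 0.0499·60 + 0.0923·94 + 0.0620·22 + 0.1202·68 = 81.1473
  x_1 = 0.0727·47 + 1.1276·26 + 0.0929·52 + 0.1285·18 + 0.1010·60 + 0.1507·94 + 0.1362·22 + 0.1043·68 = 70.2009
  x_2 = 0.0409·47 + 0.1556·26 + 1.1038·52 + 0.1079·18 + 0.0912·60 + 0.1589·94 + 0.1042·22 + 0.1102·68 = 95.5067
  x_3 = 0.0371·47 + 0.0959·26 + 0.0542·52 + 1.1082·18 + 0.0734·60 + 0.1282·94 + 0.1374·22 + 0.1033·68 = 53.4968
  x_4 = 0.0330·47 + 0.0804·26 + 0.0410·52 + 0.1213·18 + 1.0386·60 + 0.1097·94 + 0.0920·22 + 0.1161·68 = 90.5066
  x_5 = 0.0905·47 + 0.0898·26 + 0.1457·52 + 0.1498·18 + 0.1312·60 + 1.1612·94 + 0.0741·22 + 0.0964·68 = 142.0670
  x_6 = 0.0822·47 + 0.1120·26 + 0.0506·52 + 0.1031·18 + 0.0772·60 + 0.1537·94 + 1.1305·22 + 0.1188·68 = 63.2953
  x_7 = 0.0752·47 + 0.1625·26 + 0.1166·52 + 0.1307·18 + 0.0651·60 + 0.1556·94 + 0.1500·22 + 1.1062·68 = 113.2298

L[5,2] = 0.1457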